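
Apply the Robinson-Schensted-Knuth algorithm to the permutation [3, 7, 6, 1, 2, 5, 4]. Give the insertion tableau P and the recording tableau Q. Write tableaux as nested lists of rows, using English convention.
P = [[1, 2, 4], [3, 5], [6], [7]], Q = [[1, 2, 6], [3, 5], [4], [7]]

Insert each entry of the permutation into P by Schensted row insertion, recording in Q the position of each new cell.

Insert 3: appended to row 1. P = [[3]], Q = [[1]].
Insert 7: appended to row 1. P = [[3, 7]], Q = [[1, 2]].
Insert 6: 6 bumps 7 from row 1; 7 starts row 2. P = [[3, 6], [7]], Q = [[1, 2], [3]].
Insert 1: 1 bumps 3 from row 1; 3 bumps 7 from row 2; 7 starts row 3. P = [[1, 6], [3], [7]], Q = [[1, 2], [3], [4]].
Insert 2: 2 bumps 6 from row 1; 6 appends to row 2. P = [[1, 2], [3, 6], [7]], Q = [[1, 2], [3, 5], [4]].
Insert 5: appended to row 1. P = [[1, 2, 5], [3, 6], [7]], Q = [[1, 2, 6], [3, 5], [4]].
Insert 4: 4 bumps 5 from row 1; 5 bumps 6 from row 2; 6 bumps 7 from row 3; 7 starts row 4. P = [[1, 2, 4], [3, 5], [6], [7]], Q = [[1, 2, 6], [3, 5], [4], [7]].

So P = [[1, 2, 4], [3, 5], [6], [7]], Q = [[1, 2, 6], [3, 5], [4], [7]].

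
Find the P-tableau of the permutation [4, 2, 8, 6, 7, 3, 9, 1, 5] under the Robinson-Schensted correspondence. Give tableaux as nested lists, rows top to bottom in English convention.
After inserting 4: P = [[4]].
After inserting 2: P = [[2], [4]].
After inserting 8: P = [[2, 8], [4]].
After inserting 6: P = [[2, 6], [4, 8]].
After inserting 7: P = [[2, 6, 7], [4, 8]].
After inserting 3: P = [[2, 3, 7], [4, 6], [8]].
After inserting 9: P = [[2, 3, 7, 9], [4, 6], [8]].
After inserting 1: P = [[1, 3, 7, 9], [2, 6], [4], [8]].
After inserting 5: P = [[1, 3, 5, 9], [2, 6, 7], [4], [8]].

So P = [[1, 3, 5, 9], [2, 6, 7], [4], [8]].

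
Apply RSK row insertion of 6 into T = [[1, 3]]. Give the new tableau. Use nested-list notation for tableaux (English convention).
6 is larger than every entry of row 1, so it is appended to row 1. The new tableau is [[1, 3, 6]].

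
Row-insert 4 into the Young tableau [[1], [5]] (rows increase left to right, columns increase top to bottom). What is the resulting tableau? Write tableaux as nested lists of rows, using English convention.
4 is larger than every entry of row 1, so it is appended to row 1. The new tableau is [[1, 4], [5]].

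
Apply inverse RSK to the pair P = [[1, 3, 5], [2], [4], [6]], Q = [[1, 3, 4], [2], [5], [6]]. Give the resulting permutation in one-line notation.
6 2 4 5 3 1

Reverse the RSK construction: for i from n down to 1, find the cell of Q containing i, remove the entry at that cell from P, and reverse-bump it up through P; the value ejected from row 1 is w(i).

Step i=6: Q has 6 at row 4, column 1; remove 6 from row 4 of P and reverse-bump: 6 enters row 3 and ejects 4; 4 enters row 2 and ejects 2; 2 enters row 1 and ejects 1. So w(6) = 1. P is now [[2, 3, 5], [4], [6]].
Step i=5: Q has 5 at row 3, column 1; remove 6 from row 3 of P and reverse-bump: 6 enters row 2 and ejects 4; 4 enters row 1 and ejects 3. So w(5) = 3. P is now [[2, 4, 5], [6]].
Step i=4: Q has 4 at row 1, column 3; remove that cell from P, ejecting 5. So w(4) = 5. P is now [[2, 4], [6]].
Step i=3: Q has 3 at row 1, column 2; remove that cell from P, ejecting 4. So w(3) = 4. P is now [[2], [6]].
Step i=2: Q has 2 at row 2, column 1; remove 6 from row 2 of P and reverse-bump: 6 enters row 1 and ejects 2. So w(2) = 2. P is now [[6]].
Step i=1: Q has 1 at row 1, column 1; remove that cell from P, ejecting 6. So w(1) = 6. P is now [].

So w = 6 2 4 5 3 1.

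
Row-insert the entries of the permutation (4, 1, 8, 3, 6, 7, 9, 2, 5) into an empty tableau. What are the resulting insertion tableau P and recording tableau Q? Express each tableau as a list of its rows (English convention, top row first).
P = [[1, 2, 5, 7, 9], [3, 6], [4, 8]], Q = [[1, 3, 5, 6, 7], [2, 4], [8, 9]]

Insert each entry of the permutation into P by Schensted row insertion, recording in Q the position of each new cell.

Insert 4: appended to row 1. P = [[4]].
Insert 1: 1 bumps 4 from row 1; 4 starts row 2. P = [[1], [4]].
Insert 8: appended to row 1. P = [[1, 8], [4]].
Insert 3: 3 bumps 8 from row 1; 8 appends to row 2. P = [[1, 3], [4, 8]].
Insert 6: appended to row 1. P = [[1, 3, 6], [4, 8]].
Insert 7: appended to row 1. P = [[1, 3, 6, 7], [4, 8]].
Insert 9: appended to row 1. P = [[1, 3, 6, 7, 9], [4, 8]].
Insert 2: 2 bumps 3 from row 1; 3 bumps 4 from row 2; 4 starts row 3. P = [[1, 2, 6, 7, 9], [3, 8], [4]].
Insert 5: 5 bumps 6 from row 1; 6 bumps 8 from row 2; 8 appends to row 3. P = [[1, 2, 5, 7, 9], [3, 6], [4, 8]].

So P = [[1, 2, 5, 7, 9], [3, 6], [4, 8]], Q = [[1, 3, 5, 6, 7], [2, 4], [8, 9]].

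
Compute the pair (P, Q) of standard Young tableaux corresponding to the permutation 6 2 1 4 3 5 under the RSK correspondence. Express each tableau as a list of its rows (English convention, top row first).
Insert each entry of the permutation into P by Schensted row insertion, recording in Q the position of each new cell.

After inserting 6: P = [[6]].
After inserting 2: P = [[2], [6]].
After inserting 1: P = [[1], [2], [6]].
After inserting 4: P = [[1, 4], [2], [6]].
After inserting 3: P = [[1, 3], [2, 4], [6]].
After inserting 5: P = [[1, 3, 5], [2, 4], [6]].

So P = [[1, 3, 5], [2, 4], [6]], Q = [[1, 4, 6], [2, 5], [3]].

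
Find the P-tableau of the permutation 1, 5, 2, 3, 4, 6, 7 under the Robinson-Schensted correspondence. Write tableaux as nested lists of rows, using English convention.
Insert 1: appended to row 1. P = [[1]].
Insert 5: appended to row 1. P = [[1, 5]].
Insert 2: 2 bumps 5 from row 1; 5 starts row 2. P = [[1, 2], [5]].
Insert 3: appended to row 1. P = [[1, 2, 3], [5]].
Insert 4: appended to row 1. P = [[1, 2, 3, 4], [5]].
Insert 6: appended to row 1. P = [[1, 2, 3, 4, 6], [5]].
Insert 7: appended to row 1. P = [[1, 2, 3, 4, 6, 7], [5]].

So P = [[1, 2, 3, 4, 6, 7], [5]].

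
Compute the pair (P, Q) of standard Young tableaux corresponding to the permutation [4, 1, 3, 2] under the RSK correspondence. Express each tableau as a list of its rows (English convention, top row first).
Insert each entry of the permutation into P by Schensted row insertion, recording in Q the position of each new cell.

Insert 4: appended to row 1. P = [[4]].
Insert 1: 1 bumps 4 from row 1; 4 starts row 2. P = [[1], [4]].
Insert 3: appended to row 1. P = [[1, 3], [4]].
Insert 2: 2 bumps 3 from row 1; 3 bumps 4 from row 2; 4 starts row 3. P = [[1, 2], [3], [4]].

So P = [[1, 2], [3], [4]], Q = [[1, 3], [2], [4]].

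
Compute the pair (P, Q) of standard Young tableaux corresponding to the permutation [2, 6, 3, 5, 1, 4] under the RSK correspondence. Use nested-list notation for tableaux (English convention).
P = [[1, 3, 4], [2, 5], [6]], Q = [[1, 2, 4], [3, 6], [5]]

Insert each entry of the permutation into P by Schensted row insertion, recording in Q the position of each new cell.

Insert 2: appended to row 1. P = [[2]], Q = [[1]].
Insert 6: appended to row 1. P = [[2, 6]], Q = [[1, 2]].
Insert 3: 3 bumps 6 from row 1; 6 starts row 2. P = [[2, 3], [6]], Q = [[1, 2], [3]].
Insert 5: appended to row 1. P = [[2, 3, 5], [6]], Q = [[1, 2, 4], [3]].
Insert 1: 1 bumps 2 from row 1; 2 bumps 6 from row 2; 6 starts row 3. P = [[1, 3, 5], [2], [6]], Q = [[1, 2, 4], [3], [5]].
Insert 4: 4 bumps 5 from row 1; 5 appends to row 2. P = [[1, 3, 4], [2, 5], [6]], Q = [[1, 2, 4], [3, 6], [5]].

So P = [[1, 3, 4], [2, 5], [6]], Q = [[1, 2, 4], [3, 6], [5]].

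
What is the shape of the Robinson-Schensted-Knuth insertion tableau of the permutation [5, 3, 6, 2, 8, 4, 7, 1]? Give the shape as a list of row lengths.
[3, 3, 1, 1]

Row-insert each entry into an empty tableau.

After inserting 5: P = [[5]].
After inserting 3: P = [[3], [5]].
After inserting 6: P = [[3, 6], [5]].
After inserting 2: P = [[2, 6], [3], [5]].
After inserting 8: P = [[2, 6, 8], [3], [5]].
After inserting 4: P = [[2, 4, 8], [3, 6], [5]].
After inserting 7: P = [[2, 4, 7], [3, 6, 8], [5]].
After inserting 1: P = [[1, 4, 7], [2, 6, 8], [3], [5]].

The final insertion tableau P = [[1, 4, 7], [2, 6, 8], [3], [5]] has shape [3, 3, 1, 1].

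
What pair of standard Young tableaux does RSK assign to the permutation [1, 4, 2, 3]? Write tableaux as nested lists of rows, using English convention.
P = [[1, 2, 3], [4]], Q = [[1, 2, 4], [3]]

Insert each entry of the permutation into P by Schensted row insertion, recording in Q the position of each new cell.

After inserting 1: P = [[1]].
After inserting 4: P = [[1, 4]].
After inserting 2: P = [[1, 2], [4]].
After inserting 3: P = [[1, 2, 3], [4]].

So P = [[1, 2, 3], [4]], Q = [[1, 2, 4], [3]].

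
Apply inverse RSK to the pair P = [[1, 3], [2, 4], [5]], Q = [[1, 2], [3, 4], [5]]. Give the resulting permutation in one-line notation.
Reverse the RSK construction: for i from n down to 1, find the cell of Q containing i, remove the entry at that cell from P, and reverse-bump it up through P; the value ejected from row 1 is w(i).

Step i=5: Q has 5 at row 3, column 1; remove 5 from row 3 of P and reverse-bump: 5 enters row 2 and ejects 4; 4 enters row 1 and ejects 3. So w(5) = 3. P is now [[1, 4], [2, 5]].
Step i=4: Q has 4 at row 2, column 2; remove 5 from row 2 of P and reverse-bump: 5 enters row 1 and ejects 4. So w(4) = 4. P is now [[1, 5], [2]].
Step i=3: Q has 3 at row 2, column 1; remove 2 from row 2 of P and reverse-bump: 2 enters row 1 and ejects 1. So w(3) = 1. P is now [[2, 5]].
Step i=2: Q has 2 at row 1, column 2; remove that cell from P, ejecting 5. So w(2) = 5. P is now [[2]].
Step i=1: Q has 1 at row 1, column 1; remove that cell from P, ejecting 2. So w(1) = 2. P is now [].

So w = 2 5 1 4 3.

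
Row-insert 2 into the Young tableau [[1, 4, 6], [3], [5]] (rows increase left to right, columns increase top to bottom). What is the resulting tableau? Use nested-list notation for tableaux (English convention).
[[1, 2, 6], [3, 4], [5]]

In row 1, 2 replaces 4 (the leftmost entry greater than 2); 4 is bumped to row 2. 4 is appended to row 2. The new tableau is [[1, 2, 6], [3, 4], [5]].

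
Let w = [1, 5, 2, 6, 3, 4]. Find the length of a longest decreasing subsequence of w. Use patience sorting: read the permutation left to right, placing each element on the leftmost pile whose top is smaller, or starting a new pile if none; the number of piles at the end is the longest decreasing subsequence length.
2

1: new pile. tops = [1]
5: onto pile 1 (replacing 1). tops = [5]
2: new pile. tops = [5, 2]
6: onto pile 1 (replacing 5). tops = [6, 2]
3: onto pile 2 (replacing 2). tops = [6, 3]
4: onto pile 2 (replacing 3). tops = [6, 4]

2 piles, so the longest decreasing subsequence has length 2.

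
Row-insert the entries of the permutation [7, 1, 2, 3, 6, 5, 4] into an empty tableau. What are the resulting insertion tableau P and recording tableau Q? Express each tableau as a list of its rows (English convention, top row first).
Insert each entry of the permutation into P by Schensted row insertion, recording in Q the position of each new cell.

Insert 7: appended to row 1. P = [[7]].
Insert 1: 1 bumps 7 from row 1; 7 starts row 2. P = [[1], [7]].
Insert 2: appended to row 1. P = [[1, 2], [7]].
Insert 3: appended to row 1. P = [[1, 2, 3], [7]].
Insert 6: appended to row 1. P = [[1, 2, 3, 6], [7]].
Insert 5: 5 bumps 6 from row 1; 6 bumps 7 from row 2; 7 starts row 3. P = [[1, 2, 3, 5], [6], [7]].
Insert 4: 4 bumps 5 from row 1; 5 bumps 6 from row 2; 6 bumps 7 from row 3; 7 starts row 4. P = [[1, 2, 3, 4], [5], [6], [7]].

So P = [[1, 2, 3, 4], [5], [6], [7]], Q = [[1, 3, 4, 5], [2], [6], [7]].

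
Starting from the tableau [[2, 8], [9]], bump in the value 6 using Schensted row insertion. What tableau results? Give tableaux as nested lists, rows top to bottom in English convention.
In row 1, 6 replaces 8 (the leftmost entry greater than 6); 8 is bumped to row 2. In row 2, 8 replaces 9 (the leftmost entry greater than 8); 9 is bumped to row 3. 9 starts a new row 3. The new tableau is [[2, 6], [8], [9]].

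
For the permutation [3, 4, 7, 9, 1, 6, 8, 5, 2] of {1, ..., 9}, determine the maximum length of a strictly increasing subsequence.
4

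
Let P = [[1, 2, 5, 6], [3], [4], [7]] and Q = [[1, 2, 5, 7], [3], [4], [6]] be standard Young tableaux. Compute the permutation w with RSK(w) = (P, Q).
1 7 4 3 5 2 6

Reverse the RSK construction: for i from n down to 1, find the cell of Q containing i, remove the entry at that cell from P, and reverse-bump it up through P; the value ejected from row 1 is w(i).

Step i=7: Q has 7 at row 1, column 4; remove that cell from P, ejecting 6. So w(7) = 6. P is now [[1, 2, 5], [3], [4], [7]].
Step i=6: Q has 6 at row 4, column 1; remove 7 from row 4 of P and reverse-bump: 7 enters row 3 and ejects 4; 4 enters row 2 and ejects 3; 3 enters row 1 and ejects 2. So w(6) = 2. P is now [[1, 3, 5], [4], [7]].
Step i=5: Q has 5 at row 1, column 3; remove that cell from P, ejecting 5. So w(5) = 5. P is now [[1, 3], [4], [7]].
Step i=4: Q has 4 at row 3, column 1; remove 7 from row 3 of P and reverse-bump: 7 enters row 2 and ejects 4; 4 enters row 1 and ejects 3. So w(4) = 3. P is now [[1, 4], [7]].
Step i=3: Q has 3 at row 2, column 1; remove 7 from row 2 of P and reverse-bump: 7 enters row 1 and ejects 4. So w(3) = 4. P is now [[1, 7]].
Step i=2: Q has 2 at row 1, column 2; remove that cell from P, ejecting 7. So w(2) = 7. P is now [[1]].
Step i=1: Q has 1 at row 1, column 1; remove that cell from P, ejecting 1. So w(1) = 1. P is now [].

So w = 1 7 4 3 5 2 6.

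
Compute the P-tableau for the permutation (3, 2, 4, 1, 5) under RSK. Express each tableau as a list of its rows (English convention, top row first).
After inserting 3: P = [[3]].
After inserting 2: P = [[2], [3]].
After inserting 4: P = [[2, 4], [3]].
After inserting 1: P = [[1, 4], [2], [3]].
After inserting 5: P = [[1, 4, 5], [2], [3]].

So P = [[1, 4, 5], [2], [3]].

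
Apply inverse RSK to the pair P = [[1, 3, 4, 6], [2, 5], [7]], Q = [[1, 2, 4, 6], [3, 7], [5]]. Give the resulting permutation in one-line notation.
Reverse RSK: for i = n, n-1, ..., 1, locate i in Q, remove the corresponding corner cell from P, and reverse-bump its entry up through P; the value ejected from row 1 is w(i).

So w = 2 7 3 5 1 6 4.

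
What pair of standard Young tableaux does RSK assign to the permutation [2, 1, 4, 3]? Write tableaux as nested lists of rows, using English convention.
Insert each entry of the permutation into P by Schensted row insertion, recording in Q the position of each new cell.

Insert 2: appended to row 1. P = [[2]], Q = [[1]].
Insert 1: 1 bumps 2 from row 1; 2 starts row 2. P = [[1], [2]], Q = [[1], [2]].
Insert 4: appended to row 1. P = [[1, 4], [2]], Q = [[1, 3], [2]].
Insert 3: 3 bumps 4 from row 1; 4 appends to row 2. P = [[1, 3], [2, 4]], Q = [[1, 3], [2, 4]].

So P = [[1, 3], [2, 4]], Q = [[1, 3], [2, 4]].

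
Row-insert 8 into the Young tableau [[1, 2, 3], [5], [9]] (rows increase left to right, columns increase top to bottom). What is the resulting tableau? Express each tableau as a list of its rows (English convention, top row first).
8 is larger than every entry of row 1, so it is appended to row 1. The new tableau is [[1, 2, 3, 8], [5], [9]].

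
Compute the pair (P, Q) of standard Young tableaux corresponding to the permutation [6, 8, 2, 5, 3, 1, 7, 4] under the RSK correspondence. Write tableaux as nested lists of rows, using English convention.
Insert each entry of the permutation into P by Schensted row insertion, recording in Q the position of each new cell.

After inserting 6: P = [[6]].
After inserting 8: P = [[6, 8]].
After inserting 2: P = [[2, 8], [6]].
After inserting 5: P = [[2, 5], [6, 8]].
After inserting 3: P = [[2, 3], [5, 8], [6]].
After inserting 1: P = [[1, 3], [2, 8], [5], [6]].
After inserting 7: P = [[1, 3, 7], [2, 8], [5], [6]].
After inserting 4: P = [[1, 3, 4], [2, 7], [5, 8], [6]].

So P = [[1, 3, 4], [2, 7], [5, 8], [6]], Q = [[1, 2, 7], [3, 4], [5, 8], [6]].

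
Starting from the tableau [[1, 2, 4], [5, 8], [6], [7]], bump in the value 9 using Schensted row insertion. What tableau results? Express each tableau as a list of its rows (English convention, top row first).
9 is larger than every entry of row 1, so it is appended to row 1. The new tableau is [[1, 2, 4, 9], [5, 8], [6], [7]].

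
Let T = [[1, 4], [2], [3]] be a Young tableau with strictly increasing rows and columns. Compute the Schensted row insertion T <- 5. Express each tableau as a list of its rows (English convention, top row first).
[[1, 4, 5], [2], [3]]

5 is larger than every entry of row 1, so it is appended to row 1. The new tableau is [[1, 4, 5], [2], [3]].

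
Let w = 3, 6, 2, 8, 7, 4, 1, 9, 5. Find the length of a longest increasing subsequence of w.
4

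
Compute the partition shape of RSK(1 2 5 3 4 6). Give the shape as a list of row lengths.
Row-insert each entry into an empty tableau.

After inserting 1: P = [[1]].
After inserting 2: P = [[1, 2]].
After inserting 5: P = [[1, 2, 5]].
After inserting 3: P = [[1, 2, 3], [5]].
After inserting 4: P = [[1, 2, 3, 4], [5]].
After inserting 6: P = [[1, 2, 3, 4, 6], [5]].

The final insertion tableau P = [[1, 2, 3, 4, 6], [5]] has shape [5, 1].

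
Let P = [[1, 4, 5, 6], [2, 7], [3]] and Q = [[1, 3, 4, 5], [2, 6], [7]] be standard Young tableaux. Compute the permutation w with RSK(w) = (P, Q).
3 2 4 5 7 6 1

Reverse the RSK construction: for i from n down to 1, find the cell of Q containing i, remove the entry at that cell from P, and reverse-bump it up through P; the value ejected from row 1 is w(i).

Step i=7: Q has 7 at row 3, column 1; remove 3 from row 3 of P and reverse-bump: 3 enters row 2 and ejects 2; 2 enters row 1 and ejects 1. So w(7) = 1. P is now [[2, 4, 5, 6], [3, 7]].
Step i=6: Q has 6 at row 2, column 2; remove 7 from row 2 of P and reverse-bump: 7 enters row 1 and ejects 6. So w(6) = 6. P is now [[2, 4, 5, 7], [3]].
Step i=5: Q has 5 at row 1, column 4; remove that cell from P, ejecting 7. So w(5) = 7. P is now [[2, 4, 5], [3]].
Step i=4: Q has 4 at row 1, column 3; remove that cell from P, ejecting 5. So w(4) = 5. P is now [[2, 4], [3]].
Step i=3: Q has 3 at row 1, column 2; remove that cell from P, ejecting 4. So w(3) = 4. P is now [[2], [3]].
Step i=2: Q has 2 at row 2, column 1; remove 3 from row 2 of P and reverse-bump: 3 enters row 1 and ejects 2. So w(2) = 2. P is now [[3]].
Step i=1: Q has 1 at row 1, column 1; remove that cell from P, ejecting 3. So w(1) = 3. P is now [].

So w = 3 2 4 5 7 6 1.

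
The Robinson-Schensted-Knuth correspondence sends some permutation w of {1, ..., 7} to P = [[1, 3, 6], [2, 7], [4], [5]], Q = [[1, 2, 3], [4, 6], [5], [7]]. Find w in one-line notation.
2 5 7 4 3 6 1

Reverse the RSK construction: for i from n down to 1, find the cell of Q containing i, remove the entry at that cell from P, and reverse-bump it up through P; the value ejected from row 1 is w(i).

Step i=7: Q has 7 at row 4, column 1; remove 5 from row 4 of P and reverse-bump: 5 enters row 3 and ejects 4; 4 enters row 2 and ejects 2; 2 enters row 1 and ejects 1. So w(7) = 1. P is now [[2, 3, 6], [4, 7], [5]].
Step i=6: Q has 6 at row 2, column 2; remove 7 from row 2 of P and reverse-bump: 7 enters row 1 and ejects 6. So w(6) = 6. P is now [[2, 3, 7], [4], [5]].
Step i=5: Q has 5 at row 3, column 1; remove 5 from row 3 of P and reverse-bump: 5 enters row 2 and ejects 4; 4 enters row 1 and ejects 3. So w(5) = 3. P is now [[2, 4, 7], [5]].
Step i=4: Q has 4 at row 2, column 1; remove 5 from row 2 of P and reverse-bump: 5 enters row 1 and ejects 4. So w(4) = 4. P is now [[2, 5, 7]].
Step i=3: Q has 3 at row 1, column 3; remove that cell from P, ejecting 7. So w(3) = 7. P is now [[2, 5]].
Step i=2: Q has 2 at row 1, column 2; remove that cell from P, ejecting 5. So w(2) = 5. P is now [[2]].
Step i=1: Q has 1 at row 1, column 1; remove that cell from P, ejecting 2. So w(1) = 2. P is now [].

So w = 2 5 7 4 3 6 1.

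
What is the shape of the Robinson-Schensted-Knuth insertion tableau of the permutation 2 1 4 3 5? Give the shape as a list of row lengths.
[3, 2]

Row-insert each entry into an empty tableau.

After inserting 2: P = [[2]].
After inserting 1: P = [[1], [2]].
After inserting 4: P = [[1, 4], [2]].
After inserting 3: P = [[1, 3], [2, 4]].
After inserting 5: P = [[1, 3, 5], [2, 4]].

The final insertion tableau P = [[1, 3, 5], [2, 4]] has shape [3, 2].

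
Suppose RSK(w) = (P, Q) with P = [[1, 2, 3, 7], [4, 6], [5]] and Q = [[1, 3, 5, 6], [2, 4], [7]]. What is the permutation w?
Reverse RSK: for i = n, n-1, ..., 1, locate i in Q, remove the corresponding corner cell from P, and reverse-bump its entry up through P; the value ejected from row 1 is w(i).

So w = 5 1 6 2 4 7 3.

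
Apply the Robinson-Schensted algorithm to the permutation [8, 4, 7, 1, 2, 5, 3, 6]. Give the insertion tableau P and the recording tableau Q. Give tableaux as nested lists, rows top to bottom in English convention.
P = [[1, 2, 3, 6], [4, 5], [7], [8]], Q = [[1, 3, 6, 8], [2, 5], [4], [7]]

Insert each entry of the permutation into P by Schensted row insertion, recording in Q the position of each new cell.

Insert 8: appended to row 1. P = [[8]], Q = [[1]].
Insert 4: 4 bumps 8 from row 1; 8 starts row 2. P = [[4], [8]], Q = [[1], [2]].
Insert 7: appended to row 1. P = [[4, 7], [8]], Q = [[1, 3], [2]].
Insert 1: 1 bumps 4 from row 1; 4 bumps 8 from row 2; 8 starts row 3. P = [[1, 7], [4], [8]], Q = [[1, 3], [2], [4]].
Insert 2: 2 bumps 7 from row 1; 7 appends to row 2. P = [[1, 2], [4, 7], [8]], Q = [[1, 3], [2, 5], [4]].
Insert 5: appended to row 1. P = [[1, 2, 5], [4, 7], [8]], Q = [[1, 3, 6], [2, 5], [4]].
Insert 3: 3 bumps 5 from row 1; 5 bumps 7 from row 2; 7 bumps 8 from row 3; 8 starts row 4. P = [[1, 2, 3], [4, 5], [7], [8]], Q = [[1, 3, 6], [2, 5], [4], [7]].
Insert 6: appended to row 1. P = [[1, 2, 3, 6], [4, 5], [7], [8]], Q = [[1, 3, 6, 8], [2, 5], [4], [7]].

So P = [[1, 2, 3, 6], [4, 5], [7], [8]], Q = [[1, 3, 6, 8], [2, 5], [4], [7]].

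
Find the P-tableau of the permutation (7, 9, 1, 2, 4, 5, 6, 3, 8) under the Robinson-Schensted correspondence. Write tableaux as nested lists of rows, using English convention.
P = [[1, 2, 3, 5, 6, 8], [4, 9], [7]]

Insert 7: appended to row 1. P = [[7]].
Insert 9: appended to row 1. P = [[7, 9]].
Insert 1: 1 bumps 7 from row 1; 7 starts row 2. P = [[1, 9], [7]].
Insert 2: 2 bumps 9 from row 1; 9 appends to row 2. P = [[1, 2], [7, 9]].
Insert 4: appended to row 1. P = [[1, 2, 4], [7, 9]].
Insert 5: appended to row 1. P = [[1, 2, 4, 5], [7, 9]].
Insert 6: appended to row 1. P = [[1, 2, 4, 5, 6], [7, 9]].
Insert 3: 3 bumps 4 from row 1; 4 bumps 7 from row 2; 7 starts row 3. P = [[1, 2, 3, 5, 6], [4, 9], [7]].
Insert 8: appended to row 1. P = [[1, 2, 3, 5, 6, 8], [4, 9], [7]].

So P = [[1, 2, 3, 5, 6, 8], [4, 9], [7]].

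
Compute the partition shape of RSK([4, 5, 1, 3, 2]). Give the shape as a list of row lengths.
Row-insert each entry into an empty tableau.

After inserting 4: P = [[4]].
After inserting 5: P = [[4, 5]].
After inserting 1: P = [[1, 5], [4]].
After inserting 3: P = [[1, 3], [4, 5]].
After inserting 2: P = [[1, 2], [3, 5], [4]].

The final insertion tableau P = [[1, 2], [3, 5], [4]] has shape [2, 2, 1].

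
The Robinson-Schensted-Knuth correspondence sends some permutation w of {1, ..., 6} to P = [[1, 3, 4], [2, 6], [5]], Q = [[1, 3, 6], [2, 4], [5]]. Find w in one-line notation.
5 2 6 3 1 4

Reverse the RSK construction: for i from n down to 1, find the cell of Q containing i, remove the entry at that cell from P, and reverse-bump it up through P; the value ejected from row 1 is w(i).

Step i=6: Q has 6 at row 1, column 3; remove that cell from P, ejecting 4. So w(6) = 4. P is now [[1, 3], [2, 6], [5]].
Step i=5: Q has 5 at row 3, column 1; remove 5 from row 3 of P and reverse-bump: 5 enters row 2 and ejects 2; 2 enters row 1 and ejects 1. So w(5) = 1. P is now [[2, 3], [5, 6]].
Step i=4: Q has 4 at row 2, column 2; remove 6 from row 2 of P and reverse-bump: 6 enters row 1 and ejects 3. So w(4) = 3. P is now [[2, 6], [5]].
Step i=3: Q has 3 at row 1, column 2; remove that cell from P, ejecting 6. So w(3) = 6. P is now [[2], [5]].
Step i=2: Q has 2 at row 2, column 1; remove 5 from row 2 of P and reverse-bump: 5 enters row 1 and ejects 2. So w(2) = 2. P is now [[5]].
Step i=1: Q has 1 at row 1, column 1; remove that cell from P, ejecting 5. So w(1) = 5. P is now [].

So w = 5 2 6 3 1 4.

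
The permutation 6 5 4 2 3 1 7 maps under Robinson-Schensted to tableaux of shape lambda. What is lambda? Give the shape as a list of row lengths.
[3, 1, 1, 1, 1]

Row-insert each entry into an empty tableau.

After inserting 6: P = [[6]].
After inserting 5: P = [[5], [6]].
After inserting 4: P = [[4], [5], [6]].
After inserting 2: P = [[2], [4], [5], [6]].
After inserting 3: P = [[2, 3], [4], [5], [6]].
After inserting 1: P = [[1, 3], [2], [4], [5], [6]].
After inserting 7: P = [[1, 3, 7], [2], [4], [5], [6]].

The final insertion tableau P = [[1, 3, 7], [2], [4], [5], [6]] has shape [3, 1, 1, 1, 1].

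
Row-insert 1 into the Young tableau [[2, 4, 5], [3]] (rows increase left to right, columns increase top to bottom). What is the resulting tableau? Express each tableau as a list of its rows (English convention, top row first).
In row 1, 1 replaces 2 (the leftmost entry greater than 1); 2 is bumped to row 2. In row 2, 2 replaces 3 (the leftmost entry greater than 2); 3 is bumped to row 3. 3 starts a new row 3. The new tableau is [[1, 4, 5], [2], [3]].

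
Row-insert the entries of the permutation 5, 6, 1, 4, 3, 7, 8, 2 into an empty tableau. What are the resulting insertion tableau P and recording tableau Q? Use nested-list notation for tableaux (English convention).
P = [[1, 2, 7, 8], [3, 6], [4], [5]], Q = [[1, 2, 6, 7], [3, 4], [5], [8]]

Insert each entry of the permutation into P by Schensted row insertion, recording in Q the position of each new cell.

Insert 5: appended to row 1. P = [[5]], Q = [[1]].
Insert 6: appended to row 1. P = [[5, 6]], Q = [[1, 2]].
Insert 1: 1 bumps 5 from row 1; 5 starts row 2. P = [[1, 6], [5]], Q = [[1, 2], [3]].
Insert 4: 4 bumps 6 from row 1; 6 appends to row 2. P = [[1, 4], [5, 6]], Q = [[1, 2], [3, 4]].
Insert 3: 3 bumps 4 from row 1; 4 bumps 5 from row 2; 5 starts row 3. P = [[1, 3], [4, 6], [5]], Q = [[1, 2], [3, 4], [5]].
Insert 7: appended to row 1. P = [[1, 3, 7], [4, 6], [5]], Q = [[1, 2, 6], [3, 4], [5]].
Insert 8: appended to row 1. P = [[1, 3, 7, 8], [4, 6], [5]], Q = [[1, 2, 6, 7], [3, 4], [5]].
Insert 2: 2 bumps 3 from row 1; 3 bumps 4 from row 2; 4 bumps 5 from row 3; 5 starts row 4. P = [[1, 2, 7, 8], [3, 6], [4], [5]], Q = [[1, 2, 6, 7], [3, 4], [5], [8]].

So P = [[1, 2, 7, 8], [3, 6], [4], [5]], Q = [[1, 2, 6, 7], [3, 4], [5], [8]].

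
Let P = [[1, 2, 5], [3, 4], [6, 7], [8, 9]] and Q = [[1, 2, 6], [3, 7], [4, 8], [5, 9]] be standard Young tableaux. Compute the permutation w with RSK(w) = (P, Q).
Reverse the RSK construction: for i from n down to 1, find the cell of Q containing i, remove the entry at that cell from P, and reverse-bump it up through P; the value ejected from row 1 is w(i).

Step i=9: Q has 9 at row 4, column 2; remove 9 from row 4 of P and reverse-bump: 9 enters row 3 and ejects 7; 7 enters row 2 and ejects 4; 4 enters row 1 and ejects 2. So w(9) = 2. P is now [[1, 4, 5], [3, 7], [6, 9], [8]].
Step i=8: Q has 8 at row 3, column 2; remove 9 from row 3 of P and reverse-bump: 9 enters row 2 and ejects 7; 7 enters row 1 and ejects 5. So w(8) = 5. P is now [[1, 4, 7], [3, 9], [6], [8]].
Step i=7: Q has 7 at row 2, column 2; remove 9 from row 2 of P and reverse-bump: 9 enters row 1 and ejects 7. So w(7) = 7. P is now [[1, 4, 9], [3], [6], [8]].
Step i=6: Q has 6 at row 1, column 3; remove that cell from P, ejecting 9. So w(6) = 9. P is now [[1, 4], [3], [6], [8]].
Step i=5: Q has 5 at row 4, column 1; remove 8 from row 4 of P and reverse-bump: 8 enters row 3 and ejects 6; 6 enters row 2 and ejects 3; 3 enters row 1 and ejects 1. So w(5) = 1. P is now [[3, 4], [6], [8]].
Step i=4: Q has 4 at row 3, column 1; remove 8 from row 3 of P and reverse-bump: 8 enters row 2 and ejects 6; 6 enters row 1 and ejects 4. So w(4) = 4. P is now [[3, 6], [8]].
Step i=3: Q has 3 at row 2, column 1; remove 8 from row 2 of P and reverse-bump: 8 enters row 1 and ejects 6. So w(3) = 6. P is now [[3, 8]].
Step i=2: Q has 2 at row 1, column 2; remove that cell from P, ejecting 8. So w(2) = 8. P is now [[3]].
Step i=1: Q has 1 at row 1, column 1; remove that cell from P, ejecting 3. So w(1) = 3. P is now [].

So w = 3 8 6 4 1 9 7 5 2.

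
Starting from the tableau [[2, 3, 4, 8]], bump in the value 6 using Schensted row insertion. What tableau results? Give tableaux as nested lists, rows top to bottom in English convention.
[[2, 3, 4, 6], [8]]

In row 1, 6 replaces 8 (the leftmost entry greater than 6); 8 is bumped to row 2. 8 starts a new row 2. The new tableau is [[2, 3, 4, 6], [8]].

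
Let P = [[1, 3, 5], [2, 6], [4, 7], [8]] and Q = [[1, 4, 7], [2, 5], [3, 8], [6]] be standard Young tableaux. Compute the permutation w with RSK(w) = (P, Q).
8 4 2 7 3 1 6 5

Reverse the RSK construction: for i from n down to 1, find the cell of Q containing i, remove the entry at that cell from P, and reverse-bump it up through P; the value ejected from row 1 is w(i).

Step i=8: Q has 8 at row 3, column 2; remove 7 from row 3 of P and reverse-bump: 7 enters row 2 and ejects 6; 6 enters row 1 and ejects 5. So w(8) = 5. P is now [[1, 3, 6], [2, 7], [4], [8]].
Step i=7: Q has 7 at row 1, column 3; remove that cell from P, ejecting 6. So w(7) = 6. P is now [[1, 3], [2, 7], [4], [8]].
Step i=6: Q has 6 at row 4, column 1; remove 8 from row 4 of P and reverse-bump: 8 enters row 3 and ejects 4; 4 enters row 2 and ejects 2; 2 enters row 1 and ejects 1. So w(6) = 1. P is now [[2, 3], [4, 7], [8]].
Step i=5: Q has 5 at row 2, column 2; remove 7 from row 2 of P and reverse-bump: 7 enters row 1 and ejects 3. So w(5) = 3. P is now [[2, 7], [4], [8]].
Step i=4: Q has 4 at row 1, column 2; remove that cell from P, ejecting 7. So w(4) = 7. P is now [[2], [4], [8]].
Step i=3: Q has 3 at row 3, column 1; remove 8 from row 3 of P and reverse-bump: 8 enters row 2 and ejects 4; 4 enters row 1 and ejects 2. So w(3) = 2. P is now [[4], [8]].
Step i=2: Q has 2 at row 2, column 1; remove 8 from row 2 of P and reverse-bump: 8 enters row 1 and ejects 4. So w(2) = 4. P is now [[8]].
Step i=1: Q has 1 at row 1, column 1; remove that cell from P, ejecting 8. So w(1) = 8. P is now [].

So w = 8 4 2 7 3 1 6 5.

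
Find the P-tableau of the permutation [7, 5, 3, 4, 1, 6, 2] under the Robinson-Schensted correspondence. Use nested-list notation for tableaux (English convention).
Insert 7: appended to row 1. P = [[7]].
Insert 5: 5 bumps 7 from row 1; 7 starts row 2. P = [[5], [7]].
Insert 3: 3 bumps 5 from row 1; 5 bumps 7 from row 2; 7 starts row 3. P = [[3], [5], [7]].
Insert 4: appended to row 1. P = [[3, 4], [5], [7]].
Insert 1: 1 bumps 3 from row 1; 3 bumps 5 from row 2; 5 bumps 7 from row 3; 7 starts row 4. P = [[1, 4], [3], [5], [7]].
Insert 6: appended to row 1. P = [[1, 4, 6], [3], [5], [7]].
Insert 2: 2 bumps 4 from row 1; 4 appends to row 2. P = [[1, 2, 6], [3, 4], [5], [7]].

So P = [[1, 2, 6], [3, 4], [5], [7]].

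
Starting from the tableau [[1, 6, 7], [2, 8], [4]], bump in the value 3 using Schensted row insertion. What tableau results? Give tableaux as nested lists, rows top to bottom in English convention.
In row 1, 3 replaces 6 (the leftmost entry greater than 3); 6 is bumped to row 2. In row 2, 6 replaces 8 (the leftmost entry greater than 6); 8 is bumped to row 3. 8 is appended to row 3. The new tableau is [[1, 3, 7], [2, 6], [4, 8]].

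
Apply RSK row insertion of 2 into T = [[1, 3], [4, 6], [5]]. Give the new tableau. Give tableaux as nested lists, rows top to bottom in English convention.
[[1, 2], [3, 6], [4], [5]]

In row 1, 2 replaces 3 (the leftmost entry greater than 2); 3 is bumped to row 2. In row 2, 3 replaces 4 (the leftmost entry greater than 3); 4 is bumped to row 3. In row 3, 4 replaces 5 (the leftmost entry greater than 4); 5 is bumped to row 4. 5 starts a new row 4. The new tableau is [[1, 2], [3, 6], [4], [5]].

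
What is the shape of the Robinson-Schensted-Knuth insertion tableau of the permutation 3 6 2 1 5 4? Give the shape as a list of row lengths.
Row-insert each entry into an empty tableau.

After inserting 3: P = [[3]].
After inserting 6: P = [[3, 6]].
After inserting 2: P = [[2, 6], [3]].
After inserting 1: P = [[1, 6], [2], [3]].
After inserting 5: P = [[1, 5], [2, 6], [3]].
After inserting 4: P = [[1, 4], [2, 5], [3, 6]].

The final insertion tableau P = [[1, 4], [2, 5], [3, 6]] has shape [2, 2, 2].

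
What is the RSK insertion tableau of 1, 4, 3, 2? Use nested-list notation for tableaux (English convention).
P = [[1, 2], [3], [4]]

Insert 1: appended to row 1. P = [[1]].
Insert 4: appended to row 1. P = [[1, 4]].
Insert 3: 3 bumps 4 from row 1; 4 starts row 2. P = [[1, 3], [4]].
Insert 2: 2 bumps 3 from row 1; 3 bumps 4 from row 2; 4 starts row 3. P = [[1, 2], [3], [4]].

So P = [[1, 2], [3], [4]].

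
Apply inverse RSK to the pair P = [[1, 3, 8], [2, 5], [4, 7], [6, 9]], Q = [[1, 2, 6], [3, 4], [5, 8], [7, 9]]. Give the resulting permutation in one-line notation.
Reverse the RSK construction: for i from n down to 1, find the cell of Q containing i, remove the entry at that cell from P, and reverse-bump it up through P; the value ejected from row 1 is w(i).

Step i=9: Q has 9 at row 4, column 2; remove 9 from row 4 of P and reverse-bump: 9 enters row 3 and ejects 7; 7 enters row 2 and ejects 5; 5 enters row 1 and ejects 3. So w(9) = 3. P is now [[1, 5, 8], [2, 7], [4, 9], [6]].
Step i=8: Q has 8 at row 3, column 2; remove 9 from row 3 of P and reverse-bump: 9 enters row 2 and ejects 7; 7 enters row 1 and ejects 5. So w(8) = 5. P is now [[1, 7, 8], [2, 9], [4], [6]].
Step i=7: Q has 7 at row 4, column 1; remove 6 from row 4 of P and reverse-bump: 6 enters row 3 and ejects 4; 4 enters row 2 and ejects 2; 2 enters row 1 and ejects 1. So w(7) = 1. P is now [[2, 7, 8], [4, 9], [6]].
Step i=6: Q has 6 at row 1, column 3; remove that cell from P, ejecting 8. So w(6) = 8. P is now [[2, 7], [4, 9], [6]].
Step i=5: Q has 5 at row 3, column 1; remove 6 from row 3 of P and reverse-bump: 6 enters row 2 and ejects 4; 4 enters row 1 and ejects 2. So w(5) = 2. P is now [[4, 7], [6, 9]].
Step i=4: Q has 4 at row 2, column 2; remove 9 from row 2 of P and reverse-bump: 9 enters row 1 and ejects 7. So w(4) = 7. P is now [[4, 9], [6]].
Step i=3: Q has 3 at row 2, column 1; remove 6 from row 2 of P and reverse-bump: 6 enters row 1 and ejects 4. So w(3) = 4. P is now [[6, 9]].
Step i=2: Q has 2 at row 1, column 2; remove that cell from P, ejecting 9. So w(2) = 9. P is now [[6]].
Step i=1: Q has 1 at row 1, column 1; remove that cell from P, ejecting 6. So w(1) = 6. P is now [].

So w = 6 9 4 7 2 8 1 5 3.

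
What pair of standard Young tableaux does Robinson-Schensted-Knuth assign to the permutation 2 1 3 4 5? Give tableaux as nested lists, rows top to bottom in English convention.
Insert each entry of the permutation into P by Schensted row insertion, recording in Q the position of each new cell.

Insert 2: appended to row 1. P = [[2]].
Insert 1: 1 bumps 2 from row 1; 2 starts row 2. P = [[1], [2]].
Insert 3: appended to row 1. P = [[1, 3], [2]].
Insert 4: appended to row 1. P = [[1, 3, 4], [2]].
Insert 5: appended to row 1. P = [[1, 3, 4, 5], [2]].

So P = [[1, 3, 4, 5], [2]], Q = [[1, 3, 4, 5], [2]].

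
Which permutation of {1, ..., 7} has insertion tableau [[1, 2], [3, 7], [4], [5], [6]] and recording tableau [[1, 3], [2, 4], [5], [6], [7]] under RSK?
Reverse the RSK construction: for i from n down to 1, find the cell of Q containing i, remove the entry at that cell from P, and reverse-bump it up through P; the value ejected from row 1 is w(i).

Step i=7: Q has 7 at row 5, column 1; remove 6 from row 5 of P and reverse-bump: 6 enters row 4 and ejects 5; 5 enters row 3 and ejects 4; 4 enters row 2 and ejects 3; 3 enters row 1 and ejects 2. So w(7) = 2. P is now [[1, 3], [4, 7], [5], [6]].
Step i=6: Q has 6 at row 4, column 1; remove 6 from row 4 of P and reverse-bump: 6 enters row 3 and ejects 5; 5 enters row 2 and ejects 4; 4 enters row 1 and ejects 3. So w(6) = 3. P is now [[1, 4], [5, 7], [6]].
Step i=5: Q has 5 at row 3, column 1; remove 6 from row 3 of P and reverse-bump: 6 enters row 2 and ejects 5; 5 enters row 1 and ejects 4. So w(5) = 4. P is now [[1, 5], [6, 7]].
Step i=4: Q has 4 at row 2, column 2; remove 7 from row 2 of P and reverse-bump: 7 enters row 1 and ejects 5. So w(4) = 5. P is now [[1, 7], [6]].
Step i=3: Q has 3 at row 1, column 2; remove that cell from P, ejecting 7. So w(3) = 7. P is now [[1], [6]].
Step i=2: Q has 2 at row 2, column 1; remove 6 from row 2 of P and reverse-bump: 6 enters row 1 and ejects 1. So w(2) = 1. P is now [[6]].
Step i=1: Q has 1 at row 1, column 1; remove that cell from P, ejecting 6. So w(1) = 6. P is now [].

So w = 6 1 7 5 4 3 2.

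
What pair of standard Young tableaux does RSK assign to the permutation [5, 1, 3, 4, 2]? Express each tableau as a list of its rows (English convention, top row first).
P = [[1, 2, 4], [3], [5]], Q = [[1, 3, 4], [2], [5]]

Insert each entry of the permutation into P by Schensted row insertion, recording in Q the position of each new cell.

Insert 5: appended to row 1. P = [[5]], Q = [[1]].
Insert 1: 1 bumps 5 from row 1; 5 starts row 2. P = [[1], [5]], Q = [[1], [2]].
Insert 3: appended to row 1. P = [[1, 3], [5]], Q = [[1, 3], [2]].
Insert 4: appended to row 1. P = [[1, 3, 4], [5]], Q = [[1, 3, 4], [2]].
Insert 2: 2 bumps 3 from row 1; 3 bumps 5 from row 2; 5 starts row 3. P = [[1, 2, 4], [3], [5]], Q = [[1, 3, 4], [2], [5]].

So P = [[1, 2, 4], [3], [5]], Q = [[1, 3, 4], [2], [5]].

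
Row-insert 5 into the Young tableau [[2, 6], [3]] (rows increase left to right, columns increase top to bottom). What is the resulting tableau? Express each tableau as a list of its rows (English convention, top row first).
In row 1, 5 replaces 6 (the leftmost entry greater than 5); 6 is bumped to row 2. 6 is appended to row 2. The new tableau is [[2, 5], [3, 6]].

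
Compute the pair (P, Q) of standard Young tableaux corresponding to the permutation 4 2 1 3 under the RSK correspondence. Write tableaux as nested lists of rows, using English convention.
P = [[1, 3], [2], [4]], Q = [[1, 4], [2], [3]]

Insert each entry of the permutation into P by Schensted row insertion, recording in Q the position of each new cell.

Insert 4: appended to row 1. P = [[4]], Q = [[1]].
Insert 2: 2 bumps 4 from row 1; 4 starts row 2. P = [[2], [4]], Q = [[1], [2]].
Insert 1: 1 bumps 2 from row 1; 2 bumps 4 from row 2; 4 starts row 3. P = [[1], [2], [4]], Q = [[1], [2], [3]].
Insert 3: appended to row 1. P = [[1, 3], [2], [4]], Q = [[1, 4], [2], [3]].

So P = [[1, 3], [2], [4]], Q = [[1, 4], [2], [3]].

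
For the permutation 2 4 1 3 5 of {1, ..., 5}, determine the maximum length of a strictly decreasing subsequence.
2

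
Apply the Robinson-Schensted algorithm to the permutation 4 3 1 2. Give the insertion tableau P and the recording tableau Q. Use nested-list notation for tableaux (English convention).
P = [[1, 2], [3], [4]], Q = [[1, 4], [2], [3]]

Insert each entry of the permutation into P by Schensted row insertion, recording in Q the position of each new cell.

Insert 4: appended to row 1. P = [[4]].
Insert 3: 3 bumps 4 from row 1; 4 starts row 2. P = [[3], [4]].
Insert 1: 1 bumps 3 from row 1; 3 bumps 4 from row 2; 4 starts row 3. P = [[1], [3], [4]].
Insert 2: appended to row 1. P = [[1, 2], [3], [4]].

So P = [[1, 2], [3], [4]], Q = [[1, 4], [2], [3]].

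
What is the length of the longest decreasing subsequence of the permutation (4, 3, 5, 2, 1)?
4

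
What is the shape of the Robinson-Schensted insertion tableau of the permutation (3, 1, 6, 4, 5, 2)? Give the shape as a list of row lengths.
Row-insert each entry into an empty tableau.

After inserting 3: P = [[3]].
After inserting 1: P = [[1], [3]].
After inserting 6: P = [[1, 6], [3]].
After inserting 4: P = [[1, 4], [3, 6]].
After inserting 5: P = [[1, 4, 5], [3, 6]].
After inserting 2: P = [[1, 2, 5], [3, 4], [6]].

The final insertion tableau P = [[1, 2, 5], [3, 4], [6]] has shape [3, 2, 1].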